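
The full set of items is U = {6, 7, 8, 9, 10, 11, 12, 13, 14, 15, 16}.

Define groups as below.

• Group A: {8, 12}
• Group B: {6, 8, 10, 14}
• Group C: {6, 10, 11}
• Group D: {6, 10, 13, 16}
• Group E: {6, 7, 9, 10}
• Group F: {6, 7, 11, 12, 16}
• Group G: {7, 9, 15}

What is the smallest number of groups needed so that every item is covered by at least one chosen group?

4

B and D and F and G together: B ∪ D ∪ F ∪ G = {6, 7, 8, 9, 10, 11, 12, 13, 14, 15, 16} — every item is covered.
Only D contains 13, so D is forced; the remaining 7 items need at least 3 more groups (each remaining group adds at most 3) — so at least 4 groups are needed, and 4 is optimal.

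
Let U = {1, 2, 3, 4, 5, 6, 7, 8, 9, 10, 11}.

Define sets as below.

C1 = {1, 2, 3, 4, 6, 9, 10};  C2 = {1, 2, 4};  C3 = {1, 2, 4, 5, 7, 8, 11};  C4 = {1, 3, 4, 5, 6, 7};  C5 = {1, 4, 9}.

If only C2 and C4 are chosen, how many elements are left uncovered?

4

Union of C2, C4 = {1, 2, 3, 4, 5, 6, 7}.
Not covered: 8, 9, 10, 11 — 4 elements.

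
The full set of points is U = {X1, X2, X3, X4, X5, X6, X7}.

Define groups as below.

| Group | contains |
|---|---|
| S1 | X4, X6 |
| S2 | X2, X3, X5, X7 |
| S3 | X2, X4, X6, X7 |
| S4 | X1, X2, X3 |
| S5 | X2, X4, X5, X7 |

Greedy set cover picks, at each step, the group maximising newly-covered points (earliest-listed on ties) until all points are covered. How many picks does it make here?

Greedy: pick S2 (covers 4 new) → pick S1 (covers 2 new) → pick S4 (covers 1 new). Total picks: 3.

3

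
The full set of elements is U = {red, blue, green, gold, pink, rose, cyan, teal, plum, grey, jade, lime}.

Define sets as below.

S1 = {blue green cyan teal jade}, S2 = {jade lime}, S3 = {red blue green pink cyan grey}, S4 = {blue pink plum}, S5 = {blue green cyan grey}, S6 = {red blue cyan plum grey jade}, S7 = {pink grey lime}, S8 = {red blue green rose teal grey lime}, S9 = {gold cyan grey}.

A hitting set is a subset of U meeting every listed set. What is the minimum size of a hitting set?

3

The 3 elements {blue, cyan, lime} hit every set.
The sets S2, S4, S9 are pairwise disjoint, so any hitting set needs a separate element for each — at least 3. Hence 3 is optimal.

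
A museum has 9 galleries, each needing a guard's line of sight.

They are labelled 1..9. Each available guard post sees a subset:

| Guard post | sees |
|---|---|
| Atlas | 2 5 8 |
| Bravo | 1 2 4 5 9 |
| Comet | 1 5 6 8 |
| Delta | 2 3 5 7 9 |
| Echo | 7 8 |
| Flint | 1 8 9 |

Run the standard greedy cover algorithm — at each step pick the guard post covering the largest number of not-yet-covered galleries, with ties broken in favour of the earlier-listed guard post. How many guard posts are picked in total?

Greedy: pick Bravo (covers 5 new) → pick Comet (covers 2 new) → pick Delta (covers 2 new). Total picks: 3.

3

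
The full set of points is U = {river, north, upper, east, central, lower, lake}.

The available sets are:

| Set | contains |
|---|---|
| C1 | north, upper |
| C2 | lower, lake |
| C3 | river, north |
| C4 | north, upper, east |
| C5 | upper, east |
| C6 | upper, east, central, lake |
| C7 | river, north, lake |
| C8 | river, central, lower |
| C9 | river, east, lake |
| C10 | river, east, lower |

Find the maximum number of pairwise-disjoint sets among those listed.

3

C2, C3, C5 are pairwise disjoint (C2={lower,lake}; C3={river,north}; C5={upper,east}).
Every remaining set overlaps one of these, and no 4 of the listed sets are pairwise disjoint, so 3 is the maximum.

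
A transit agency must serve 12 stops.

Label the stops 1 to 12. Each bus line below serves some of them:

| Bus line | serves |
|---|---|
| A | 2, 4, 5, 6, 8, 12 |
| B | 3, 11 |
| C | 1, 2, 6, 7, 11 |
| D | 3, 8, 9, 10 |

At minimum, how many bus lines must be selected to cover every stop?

Take {A, C, D}. Their union is {1, 2, 3, 4, 5, 6, 7, 8, 9, 10, 11, 12}, which is all 12 stops.
Only C contains 1, so C is forced; the remaining 7 stops need at least 2 more bus lines (each remaining bus line adds at most 4) — so at least 3 bus lines are needed, and 3 is optimal.

3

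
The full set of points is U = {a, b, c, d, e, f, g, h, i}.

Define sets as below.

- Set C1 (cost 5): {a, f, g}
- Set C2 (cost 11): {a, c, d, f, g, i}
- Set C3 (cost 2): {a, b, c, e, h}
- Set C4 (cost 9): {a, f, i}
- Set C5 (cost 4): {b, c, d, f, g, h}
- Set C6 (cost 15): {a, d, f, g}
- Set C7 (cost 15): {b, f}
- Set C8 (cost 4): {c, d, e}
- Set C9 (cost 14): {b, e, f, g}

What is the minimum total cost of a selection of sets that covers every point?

13

C2, C3 together cover every point (C2 ∪ C3 = {a, b, c, d, e, f, g, h, i}); total cost 11 + 2 = 13.
The greedy pick C3, C5, C4 costs 15; no covering selection beats 13.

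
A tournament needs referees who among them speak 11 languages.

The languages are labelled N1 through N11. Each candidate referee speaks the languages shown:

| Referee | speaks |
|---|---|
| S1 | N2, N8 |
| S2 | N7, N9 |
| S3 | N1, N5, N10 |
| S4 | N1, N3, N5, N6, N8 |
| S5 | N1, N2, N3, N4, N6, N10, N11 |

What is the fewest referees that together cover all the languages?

S2 and S4 and S5 together: S2 ∪ S4 ∪ S5 = {N1, N2, N3, N4, N5, N6, N7, N8, N9, N10, N11} — every language is covered.
Only S5 contains N4, so S5 is forced; the remaining 4 languages need at least 2 more referees (each remaining referee adds at most 2) — so at least 3 referees are needed, and 3 is optimal.

3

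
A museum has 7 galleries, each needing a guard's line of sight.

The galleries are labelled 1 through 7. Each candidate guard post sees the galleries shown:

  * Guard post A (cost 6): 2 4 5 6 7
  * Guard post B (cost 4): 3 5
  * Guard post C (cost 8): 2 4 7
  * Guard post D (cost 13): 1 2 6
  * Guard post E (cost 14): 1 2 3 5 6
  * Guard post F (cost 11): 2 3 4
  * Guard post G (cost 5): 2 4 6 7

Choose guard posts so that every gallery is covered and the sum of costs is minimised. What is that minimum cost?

E, G together cover every gallery (E ∪ G = {1, 2, 3, 4, 5, 6, 7}); total cost 14 + 5 = 19.
The greedy pick A, B, D costs 23; no covering selection beats 19.

19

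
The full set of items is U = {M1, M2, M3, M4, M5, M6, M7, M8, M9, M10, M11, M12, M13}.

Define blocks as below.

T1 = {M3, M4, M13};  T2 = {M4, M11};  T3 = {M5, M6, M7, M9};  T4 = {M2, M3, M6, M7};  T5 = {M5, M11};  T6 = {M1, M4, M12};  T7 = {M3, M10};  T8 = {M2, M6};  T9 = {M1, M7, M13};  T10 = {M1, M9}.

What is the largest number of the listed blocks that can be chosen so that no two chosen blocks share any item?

T5, T6, T7, T8 are pairwise disjoint (T5={M5,M11}; T6={M1,M4,M12}; T7={M3,M10}; T8={M2,M6}).
Every remaining block overlaps one of these, and no 5 of the listed blocks are pairwise disjoint, so 4 is the maximum.

4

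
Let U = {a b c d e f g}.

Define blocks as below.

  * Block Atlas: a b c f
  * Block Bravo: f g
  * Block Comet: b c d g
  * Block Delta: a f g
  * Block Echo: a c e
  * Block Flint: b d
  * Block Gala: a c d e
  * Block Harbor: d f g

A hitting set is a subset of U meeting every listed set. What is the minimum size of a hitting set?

3

The 3 points {a, d, g} hit every block.
The blocks Bravo, Echo, Flint are pairwise disjoint, so any hitting set needs a separate point for each — at least 3. Hence 3 is optimal.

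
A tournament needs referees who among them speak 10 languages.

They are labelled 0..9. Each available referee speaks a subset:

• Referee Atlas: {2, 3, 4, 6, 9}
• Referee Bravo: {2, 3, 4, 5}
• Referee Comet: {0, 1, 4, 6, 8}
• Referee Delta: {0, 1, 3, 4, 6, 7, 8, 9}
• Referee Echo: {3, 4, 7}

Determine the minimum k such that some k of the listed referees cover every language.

2

Bravo and Delta together: Bravo ∪ Delta = {0, 1, 2, 3, 4, 5, 6, 7, 8, 9} — every language is covered.
No single referee has all 10 languages (the largest, Delta, has 8), so 2 is optimal.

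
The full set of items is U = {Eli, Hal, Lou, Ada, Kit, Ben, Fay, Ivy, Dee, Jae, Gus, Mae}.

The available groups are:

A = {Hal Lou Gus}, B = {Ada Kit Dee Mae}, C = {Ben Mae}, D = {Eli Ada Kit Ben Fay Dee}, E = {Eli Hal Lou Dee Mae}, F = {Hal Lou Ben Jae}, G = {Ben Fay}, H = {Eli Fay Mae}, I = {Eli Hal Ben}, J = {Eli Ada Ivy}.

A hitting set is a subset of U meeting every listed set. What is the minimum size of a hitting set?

Take T = {Ben, Ivy, Gus, Mae}. Each listed group contains at least one of these, so T is a hitting set of size 4.
No choice of 3 items meets every group, so 4 is the minimum.

4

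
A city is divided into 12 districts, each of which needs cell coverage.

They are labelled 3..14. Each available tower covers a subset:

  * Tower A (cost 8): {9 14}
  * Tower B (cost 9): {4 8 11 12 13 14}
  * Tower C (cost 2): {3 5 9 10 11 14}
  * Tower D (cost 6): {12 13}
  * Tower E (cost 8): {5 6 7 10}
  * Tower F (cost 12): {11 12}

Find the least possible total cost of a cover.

19

B, C, E together cover every district (B ∪ C ∪ E = {3, 4, 5, 6, 7, 8, 9, 10, 11, 12, 13, 14}); total cost 9 + 2 + 8 = 19.
No covering selection has total cost below 19.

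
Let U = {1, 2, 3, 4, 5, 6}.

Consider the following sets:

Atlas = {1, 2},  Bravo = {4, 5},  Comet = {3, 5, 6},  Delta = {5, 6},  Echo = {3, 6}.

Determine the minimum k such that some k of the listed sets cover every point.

3

Atlas and Bravo and Comet together: Atlas ∪ Bravo ∪ Comet = {1, 2, 3, 4, 5, 6} — every point is covered.
Only Atlas contains 1, so Atlas is forced; the remaining 4 points need at least 2 more sets (each remaining set adds at most 3) — so at least 3 sets are needed, and 3 is optimal.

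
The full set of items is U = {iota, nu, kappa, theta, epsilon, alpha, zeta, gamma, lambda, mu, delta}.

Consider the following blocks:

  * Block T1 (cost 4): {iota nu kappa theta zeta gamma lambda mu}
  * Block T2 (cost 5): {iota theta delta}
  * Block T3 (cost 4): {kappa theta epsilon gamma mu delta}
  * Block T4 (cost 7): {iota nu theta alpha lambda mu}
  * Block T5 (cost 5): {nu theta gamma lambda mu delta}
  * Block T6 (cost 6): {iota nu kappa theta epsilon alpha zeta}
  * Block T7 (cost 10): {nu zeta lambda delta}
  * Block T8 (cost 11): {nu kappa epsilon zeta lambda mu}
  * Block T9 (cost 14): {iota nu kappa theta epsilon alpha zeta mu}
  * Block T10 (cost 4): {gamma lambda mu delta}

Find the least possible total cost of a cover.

10

T6, T10 together cover every item (T6 ∪ T10 = {iota, nu, kappa, theta, epsilon, alpha, zeta, gamma, lambda, mu, delta}); total cost 6 + 4 = 10.
The greedy pick T1, T3, T6 costs 14; no covering selection beats 10.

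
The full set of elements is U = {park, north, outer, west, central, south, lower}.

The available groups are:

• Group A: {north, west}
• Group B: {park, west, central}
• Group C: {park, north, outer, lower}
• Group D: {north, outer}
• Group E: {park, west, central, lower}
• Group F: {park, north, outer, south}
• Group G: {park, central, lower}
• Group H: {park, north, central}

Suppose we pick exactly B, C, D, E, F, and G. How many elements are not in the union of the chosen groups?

0

Union of B, C, D, E, F, G = {park, north, outer, west, central, south, lower} — that's every element, so 0 are uncovered.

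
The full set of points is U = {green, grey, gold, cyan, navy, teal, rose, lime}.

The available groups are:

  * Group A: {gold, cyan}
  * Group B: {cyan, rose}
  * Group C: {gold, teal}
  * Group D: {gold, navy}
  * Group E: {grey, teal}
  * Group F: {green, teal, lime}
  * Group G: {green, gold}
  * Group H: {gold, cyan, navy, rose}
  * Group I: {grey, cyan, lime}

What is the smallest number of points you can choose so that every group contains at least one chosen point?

3

The 3 points {gold, cyan, teal} hit every group.
The groups B, E, G are pairwise disjoint, so any hitting set needs a separate point for each — at least 3. Hence 3 is optimal.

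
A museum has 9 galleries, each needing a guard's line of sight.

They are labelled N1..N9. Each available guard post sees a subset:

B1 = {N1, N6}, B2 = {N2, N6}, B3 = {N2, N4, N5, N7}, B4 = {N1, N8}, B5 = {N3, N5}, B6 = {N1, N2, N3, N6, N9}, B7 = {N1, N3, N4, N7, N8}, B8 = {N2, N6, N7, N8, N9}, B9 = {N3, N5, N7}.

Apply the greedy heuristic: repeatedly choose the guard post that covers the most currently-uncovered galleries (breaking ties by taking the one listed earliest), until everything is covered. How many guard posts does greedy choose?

3

Greedy: pick B6 (covers 5 new) → pick B3 (covers 3 new) → pick B4 (covers 1 new). Total picks: 3.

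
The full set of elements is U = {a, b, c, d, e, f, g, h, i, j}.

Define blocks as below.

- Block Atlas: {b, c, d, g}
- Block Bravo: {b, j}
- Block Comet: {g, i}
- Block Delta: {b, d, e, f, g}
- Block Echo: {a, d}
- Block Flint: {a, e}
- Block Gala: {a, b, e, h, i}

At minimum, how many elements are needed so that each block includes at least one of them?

Take T = {a, b, g}. Each listed block contains at least one of these, so T is a hitting set of size 3.
The blocks Bravo, Comet, Echo are pairwise disjoint, so any hitting set needs a separate element for each — at least 3. Hence 3 is optimal.

3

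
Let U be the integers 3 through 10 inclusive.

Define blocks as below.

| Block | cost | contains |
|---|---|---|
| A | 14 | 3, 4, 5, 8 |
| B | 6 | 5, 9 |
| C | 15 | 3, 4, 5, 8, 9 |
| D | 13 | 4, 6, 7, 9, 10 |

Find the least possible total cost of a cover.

A, D together cover every element (A ∪ D = {3, 4, 5, 6, 7, 8, 9, 10}); total cost 14 + 13 = 27.
No covering selection has total cost below 27.

27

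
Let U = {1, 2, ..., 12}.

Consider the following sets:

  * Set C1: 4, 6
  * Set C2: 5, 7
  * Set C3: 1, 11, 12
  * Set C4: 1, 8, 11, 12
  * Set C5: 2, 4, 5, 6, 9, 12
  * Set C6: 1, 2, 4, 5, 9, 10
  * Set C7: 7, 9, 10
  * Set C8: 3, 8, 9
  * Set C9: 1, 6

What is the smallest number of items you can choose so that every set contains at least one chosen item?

4

The 4 items {5, 6, 9, 12} hit every set.
The sets C1, C2, C3, C8 are pairwise disjoint, so any hitting set needs a separate item for each — at least 4. Hence 4 is optimal.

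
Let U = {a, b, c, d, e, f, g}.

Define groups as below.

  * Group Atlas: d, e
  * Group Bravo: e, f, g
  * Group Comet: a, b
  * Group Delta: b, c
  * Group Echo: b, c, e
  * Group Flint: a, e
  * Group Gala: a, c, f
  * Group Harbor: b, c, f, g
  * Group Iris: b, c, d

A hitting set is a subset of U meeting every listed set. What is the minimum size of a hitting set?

The 3 elements {b, e, f} hit every group.
No choice of 2 elements meets every group, so 3 is the minimum.

3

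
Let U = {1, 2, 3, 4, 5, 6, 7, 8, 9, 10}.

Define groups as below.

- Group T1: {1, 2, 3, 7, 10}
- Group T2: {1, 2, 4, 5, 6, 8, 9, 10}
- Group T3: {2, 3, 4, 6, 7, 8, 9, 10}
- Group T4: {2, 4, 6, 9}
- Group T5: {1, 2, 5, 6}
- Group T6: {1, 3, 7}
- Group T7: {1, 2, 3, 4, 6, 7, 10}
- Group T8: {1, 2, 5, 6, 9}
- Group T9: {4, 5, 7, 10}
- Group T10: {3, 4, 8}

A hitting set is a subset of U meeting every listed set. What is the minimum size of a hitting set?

Take H = {1, 4}. Each listed group contains at least one of these, so H is a hitting set of size 2.
The groups T4, T6 are pairwise disjoint, so any hitting set needs a separate item for each — at least 2. Hence 2 is optimal.

2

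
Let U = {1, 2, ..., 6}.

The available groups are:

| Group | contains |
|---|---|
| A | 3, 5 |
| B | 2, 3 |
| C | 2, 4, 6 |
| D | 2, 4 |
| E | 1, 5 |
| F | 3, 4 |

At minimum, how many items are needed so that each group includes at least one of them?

3

The 3 items {1, 3, 4} hit every group.
No choice of 2 items meets every group, so 3 is the minimum.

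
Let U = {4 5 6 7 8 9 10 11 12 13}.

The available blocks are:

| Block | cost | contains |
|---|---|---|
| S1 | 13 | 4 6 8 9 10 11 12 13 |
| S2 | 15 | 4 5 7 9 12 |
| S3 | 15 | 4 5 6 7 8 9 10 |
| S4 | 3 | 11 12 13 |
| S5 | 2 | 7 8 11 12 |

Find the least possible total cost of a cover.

S3, S4 together cover every element (S3 ∪ S4 = {4, 5, 6, 7, 8, 9, 10, 11, 12, 13}); total cost 15 + 3 = 18.
The greedy pick S5, S1, S2 costs 30; no covering selection beats 18.

18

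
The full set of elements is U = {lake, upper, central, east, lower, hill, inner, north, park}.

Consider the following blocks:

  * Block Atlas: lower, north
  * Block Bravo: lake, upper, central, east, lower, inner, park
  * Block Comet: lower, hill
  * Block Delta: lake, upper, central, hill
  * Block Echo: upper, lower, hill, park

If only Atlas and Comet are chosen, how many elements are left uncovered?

6

Union of Atlas, Comet = {lower, hill, north}.
Not covered: lake, upper, central, east, inner, park — 6 elements.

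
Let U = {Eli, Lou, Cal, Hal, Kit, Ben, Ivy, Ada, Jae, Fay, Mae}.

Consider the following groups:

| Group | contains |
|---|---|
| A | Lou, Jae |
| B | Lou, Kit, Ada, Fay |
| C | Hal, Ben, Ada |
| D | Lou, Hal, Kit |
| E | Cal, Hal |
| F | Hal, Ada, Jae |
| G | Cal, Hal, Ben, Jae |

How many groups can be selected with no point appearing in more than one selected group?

2

A, C are pairwise disjoint (A={Lou,Jae}; C={Hal,Ben,Ada}).
Every remaining group overlaps one of these, and no 3 of the listed groups are pairwise disjoint, so 2 is the maximum.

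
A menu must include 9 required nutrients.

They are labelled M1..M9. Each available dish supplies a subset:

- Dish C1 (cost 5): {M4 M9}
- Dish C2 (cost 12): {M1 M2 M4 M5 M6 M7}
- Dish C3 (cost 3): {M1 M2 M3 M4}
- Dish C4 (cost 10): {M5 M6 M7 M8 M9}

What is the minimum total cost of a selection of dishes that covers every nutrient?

13

C3, C4 together cover every nutrient (C3 ∪ C4 = {M1, M2, M3, M4, M5, M6, M7, M8, M9}); total cost 3 + 10 = 13.
No covering selection has total cost below 13.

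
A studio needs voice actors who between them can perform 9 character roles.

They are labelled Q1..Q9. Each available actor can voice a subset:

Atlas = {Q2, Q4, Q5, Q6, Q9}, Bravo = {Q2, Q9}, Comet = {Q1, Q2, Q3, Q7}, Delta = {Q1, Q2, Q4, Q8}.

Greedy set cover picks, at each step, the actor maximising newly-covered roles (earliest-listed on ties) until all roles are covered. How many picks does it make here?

Greedy: pick Atlas (covers 5 new) → pick Comet (covers 3 new) → pick Delta (covers 1 new). Total picks: 3.

3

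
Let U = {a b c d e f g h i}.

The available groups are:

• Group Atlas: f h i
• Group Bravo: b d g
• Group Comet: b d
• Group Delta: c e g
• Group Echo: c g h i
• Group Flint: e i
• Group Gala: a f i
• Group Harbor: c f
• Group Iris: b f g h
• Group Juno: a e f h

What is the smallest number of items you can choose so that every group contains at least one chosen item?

Take T = {c, d, e, f}. Each listed group contains at least one of these, so T is a hitting set of size 4.
No choice of 3 items meets every group, so 4 is the minimum.

4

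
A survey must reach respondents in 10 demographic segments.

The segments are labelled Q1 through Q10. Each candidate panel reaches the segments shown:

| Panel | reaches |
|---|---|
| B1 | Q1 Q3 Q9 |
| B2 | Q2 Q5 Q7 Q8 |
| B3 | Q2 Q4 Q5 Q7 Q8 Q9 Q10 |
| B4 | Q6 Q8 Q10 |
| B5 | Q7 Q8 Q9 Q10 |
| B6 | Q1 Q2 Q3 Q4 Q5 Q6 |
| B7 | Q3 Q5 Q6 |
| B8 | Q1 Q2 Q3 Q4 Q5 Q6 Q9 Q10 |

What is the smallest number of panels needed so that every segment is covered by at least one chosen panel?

B3 and B6 together: B3 ∪ B6 = {Q1, Q2, Q3, Q4, Q5, Q6, Q7, Q8, Q9, Q10} — every segment is covered.
No single panel has all 10 segments (the largest, B8, has 8), so 2 is optimal.

2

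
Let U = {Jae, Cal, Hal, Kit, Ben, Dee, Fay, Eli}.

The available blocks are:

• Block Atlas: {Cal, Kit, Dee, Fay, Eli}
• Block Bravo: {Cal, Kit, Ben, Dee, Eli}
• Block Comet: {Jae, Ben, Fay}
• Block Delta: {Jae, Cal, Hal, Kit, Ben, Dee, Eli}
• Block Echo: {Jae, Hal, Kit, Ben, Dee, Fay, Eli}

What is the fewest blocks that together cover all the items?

Take {Comet, Delta}. Their union is {Jae, Cal, Hal, Kit, Ben, Dee, Fay, Eli}, which is all 8 items.
No single block has all 8 items (the largest, Delta, has 7), so 2 is optimal.

2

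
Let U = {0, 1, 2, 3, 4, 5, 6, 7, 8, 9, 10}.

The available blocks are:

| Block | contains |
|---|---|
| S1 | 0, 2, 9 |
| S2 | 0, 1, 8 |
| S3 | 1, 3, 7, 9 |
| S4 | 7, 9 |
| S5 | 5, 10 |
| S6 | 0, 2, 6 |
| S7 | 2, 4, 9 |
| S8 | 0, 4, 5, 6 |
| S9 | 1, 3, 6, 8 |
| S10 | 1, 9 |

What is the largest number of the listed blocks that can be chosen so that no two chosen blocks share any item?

3

S2, S5, S7 are pairwise disjoint (S2={0,1,8}; S5={5,10}; S7={2,4,9}).
Every remaining block overlaps one of these, and no 4 of the listed blocks are pairwise disjoint, so 3 is the maximum.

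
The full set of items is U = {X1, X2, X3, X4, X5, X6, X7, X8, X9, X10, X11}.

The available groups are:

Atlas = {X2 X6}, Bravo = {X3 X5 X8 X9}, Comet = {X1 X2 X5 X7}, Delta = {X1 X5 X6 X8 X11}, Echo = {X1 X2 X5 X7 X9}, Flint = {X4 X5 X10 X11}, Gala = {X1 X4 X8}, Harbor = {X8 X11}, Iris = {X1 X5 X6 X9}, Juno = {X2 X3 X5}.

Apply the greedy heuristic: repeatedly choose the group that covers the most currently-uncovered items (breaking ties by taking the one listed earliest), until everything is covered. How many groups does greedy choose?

4

Greedy: pick Delta (covers 5 new) → pick Echo (covers 3 new) → pick Flint (covers 2 new) → pick Bravo (covers 1 new). Total picks: 4.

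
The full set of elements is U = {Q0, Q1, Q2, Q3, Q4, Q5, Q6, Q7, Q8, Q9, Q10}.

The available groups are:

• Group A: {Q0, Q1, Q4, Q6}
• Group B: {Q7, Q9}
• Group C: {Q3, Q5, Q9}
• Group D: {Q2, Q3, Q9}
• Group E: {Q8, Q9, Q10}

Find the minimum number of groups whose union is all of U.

A and B and C and D and E together: A ∪ B ∪ C ∪ D ∪ E = {Q0, Q1, Q2, Q3, Q4, Q5, Q6, Q7, Q8, Q9, Q10} — every element is covered.
No 4 of the 5 groups cover everything (all 5 combinations miss at least one element), so 5 is optimal.

5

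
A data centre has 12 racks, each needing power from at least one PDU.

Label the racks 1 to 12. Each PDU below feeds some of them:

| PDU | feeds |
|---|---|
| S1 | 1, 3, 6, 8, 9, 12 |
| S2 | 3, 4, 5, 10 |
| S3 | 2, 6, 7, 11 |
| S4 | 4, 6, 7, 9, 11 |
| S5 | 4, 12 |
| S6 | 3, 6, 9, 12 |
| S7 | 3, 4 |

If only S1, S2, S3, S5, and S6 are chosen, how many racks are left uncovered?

0

Union of S1, S2, S3, S5, S6 = {1, 2, 3, 4, 5, 6, 7, 8, 9, 10, 11, 12} — that's every rack, so 0 are uncovered.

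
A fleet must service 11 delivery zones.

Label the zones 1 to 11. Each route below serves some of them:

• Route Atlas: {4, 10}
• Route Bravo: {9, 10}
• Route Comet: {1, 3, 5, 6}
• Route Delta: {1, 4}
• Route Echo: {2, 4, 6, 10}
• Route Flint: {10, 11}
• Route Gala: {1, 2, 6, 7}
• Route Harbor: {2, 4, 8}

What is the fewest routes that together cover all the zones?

Bravo and Comet and Flint and Gala and Harbor together: Bravo ∪ Comet ∪ Flint ∪ Gala ∪ Harbor = {1, 2, 3, 4, 5, 6, 7, 8, 9, 10, 11} — every zone is covered.
Only Gala contains 7, so Gala is forced; the remaining 7 zones need at least 4 more routes (each remaining route adds at most 2) — so at least 5 routes are needed, and 5 is optimal.

5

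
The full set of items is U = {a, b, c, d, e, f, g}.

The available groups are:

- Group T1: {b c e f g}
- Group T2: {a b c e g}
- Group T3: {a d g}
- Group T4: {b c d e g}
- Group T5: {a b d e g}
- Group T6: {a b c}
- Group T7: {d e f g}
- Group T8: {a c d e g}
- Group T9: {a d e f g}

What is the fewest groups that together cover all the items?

2

T6 and T9 cover everything between them: the union {a, b, c, d, e, f, g} is all of U.
No single group has all 7 items (the largest, T1, has 5), so 2 is optimal.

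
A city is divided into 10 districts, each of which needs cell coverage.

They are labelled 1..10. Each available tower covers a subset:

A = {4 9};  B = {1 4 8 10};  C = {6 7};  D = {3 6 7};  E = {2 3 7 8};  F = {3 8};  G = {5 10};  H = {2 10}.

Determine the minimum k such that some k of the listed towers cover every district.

Take {A, B, C, E, G}. Their union is {1, 2, 3, 4, 5, 6, 7, 8, 9, 10}, which is all 10 districts.
No 4 of the 8 towers cover everything (all 70 combinations miss at least one district), so 5 is optimal.

5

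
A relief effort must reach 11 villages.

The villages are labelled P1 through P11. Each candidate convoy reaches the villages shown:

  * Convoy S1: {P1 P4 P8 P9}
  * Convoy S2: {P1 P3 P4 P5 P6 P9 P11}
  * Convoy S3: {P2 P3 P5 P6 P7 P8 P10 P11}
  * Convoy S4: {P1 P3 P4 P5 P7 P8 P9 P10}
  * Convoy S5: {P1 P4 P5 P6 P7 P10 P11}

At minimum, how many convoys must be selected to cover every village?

Take {S3, S4}. Their union is {P1, P2, P3, P4, P5, P6, P7, P8, P9, P10, P11}, which is all 11 villages.
No single convoy has all 11 villages (the largest, S3, has 8), so 2 is optimal.

2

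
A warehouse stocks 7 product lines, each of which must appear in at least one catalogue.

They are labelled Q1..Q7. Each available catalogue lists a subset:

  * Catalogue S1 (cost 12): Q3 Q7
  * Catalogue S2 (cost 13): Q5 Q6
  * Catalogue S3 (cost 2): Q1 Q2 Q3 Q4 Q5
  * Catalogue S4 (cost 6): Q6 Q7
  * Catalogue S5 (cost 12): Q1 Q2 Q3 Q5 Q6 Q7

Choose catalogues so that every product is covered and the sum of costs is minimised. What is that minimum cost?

S3, S4 together cover every product (S3 ∪ S4 = {Q1, Q2, Q3, Q4, Q5, Q6, Q7}); total cost 2 + 6 = 8.
No covering selection has total cost below 8.

8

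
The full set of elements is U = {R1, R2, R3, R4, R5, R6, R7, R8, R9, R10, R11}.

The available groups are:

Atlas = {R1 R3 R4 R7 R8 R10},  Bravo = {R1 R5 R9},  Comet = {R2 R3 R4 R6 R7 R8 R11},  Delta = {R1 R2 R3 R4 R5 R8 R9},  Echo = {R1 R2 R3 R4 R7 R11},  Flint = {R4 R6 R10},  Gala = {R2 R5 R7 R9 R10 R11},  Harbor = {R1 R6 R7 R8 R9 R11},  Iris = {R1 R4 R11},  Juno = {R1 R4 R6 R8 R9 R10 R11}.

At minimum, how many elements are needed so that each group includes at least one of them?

2

The 2 elements {R4, R9} hit every group.
The groups Bravo, Comet are pairwise disjoint, so any hitting set needs a separate element for each — at least 2. Hence 2 is optimal.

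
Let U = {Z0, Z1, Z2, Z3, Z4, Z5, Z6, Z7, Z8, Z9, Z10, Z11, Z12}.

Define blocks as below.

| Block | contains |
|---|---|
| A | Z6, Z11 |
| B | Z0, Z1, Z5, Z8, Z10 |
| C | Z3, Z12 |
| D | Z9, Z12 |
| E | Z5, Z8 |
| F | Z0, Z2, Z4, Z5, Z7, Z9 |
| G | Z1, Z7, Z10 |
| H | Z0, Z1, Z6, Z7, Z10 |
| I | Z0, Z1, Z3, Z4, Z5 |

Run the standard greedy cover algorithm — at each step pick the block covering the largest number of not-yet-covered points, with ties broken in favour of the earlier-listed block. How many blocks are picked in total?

Greedy: pick F (covers 6 new) → pick B (covers 3 new) → pick A (covers 2 new) → pick C (covers 2 new). Total picks: 4.

4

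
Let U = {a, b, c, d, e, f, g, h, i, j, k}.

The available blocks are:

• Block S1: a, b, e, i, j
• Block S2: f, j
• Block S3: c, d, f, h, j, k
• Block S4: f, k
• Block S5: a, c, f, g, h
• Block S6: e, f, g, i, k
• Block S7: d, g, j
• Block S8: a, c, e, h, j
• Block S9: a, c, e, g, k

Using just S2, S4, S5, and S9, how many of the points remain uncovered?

3

Union of S2, S4, S5, S9 = {a, c, e, f, g, h, j, k}.
Not covered: b, d, i — 3 points.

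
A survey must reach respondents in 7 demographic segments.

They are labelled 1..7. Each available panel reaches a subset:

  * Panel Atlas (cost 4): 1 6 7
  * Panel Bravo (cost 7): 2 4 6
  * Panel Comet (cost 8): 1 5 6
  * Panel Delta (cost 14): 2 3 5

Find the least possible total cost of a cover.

Atlas, Bravo, Delta together cover every segment (Atlas ∪ Bravo ∪ Delta = {1, 2, 3, 4, 5, 6, 7}); total cost 4 + 7 + 14 = 25.
No covering selection has total cost below 25.

25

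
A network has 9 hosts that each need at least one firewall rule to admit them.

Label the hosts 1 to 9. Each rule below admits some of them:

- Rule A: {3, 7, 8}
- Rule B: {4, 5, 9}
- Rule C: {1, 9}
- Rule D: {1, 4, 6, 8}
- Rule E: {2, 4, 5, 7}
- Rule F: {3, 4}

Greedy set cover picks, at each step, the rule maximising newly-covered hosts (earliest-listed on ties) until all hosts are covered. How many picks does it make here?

Greedy: pick D (covers 4 new) → pick E (covers 3 new) → pick A (covers 1 new) → pick B (covers 1 new). Total picks: 4.

4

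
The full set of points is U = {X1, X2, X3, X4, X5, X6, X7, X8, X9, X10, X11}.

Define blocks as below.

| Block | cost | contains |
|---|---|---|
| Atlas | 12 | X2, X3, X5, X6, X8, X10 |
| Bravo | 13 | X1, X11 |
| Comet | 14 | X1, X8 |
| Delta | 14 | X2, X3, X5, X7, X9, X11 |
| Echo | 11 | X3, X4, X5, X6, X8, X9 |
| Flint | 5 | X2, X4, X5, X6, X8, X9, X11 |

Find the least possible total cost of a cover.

44

Atlas, Bravo, Delta, Flint together cover every point (Atlas ∪ Bravo ∪ Delta ∪ Flint = {X1, X2, X3, X4, X5, X6, X7, X8, X9, X10, X11}); total cost 12 + 13 + 14 + 5 = 44.
No covering selection has total cost below 44.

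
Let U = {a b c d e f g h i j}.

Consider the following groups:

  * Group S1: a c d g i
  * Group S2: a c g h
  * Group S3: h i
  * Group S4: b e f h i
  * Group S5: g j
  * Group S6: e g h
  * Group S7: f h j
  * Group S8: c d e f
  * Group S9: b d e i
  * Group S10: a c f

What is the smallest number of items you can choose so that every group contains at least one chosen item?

T = {f, g, i} meets every group (each contains at least one member of T), and |T| = 3.
The groups S3, S5, S10 are pairwise disjoint, so any hitting set needs a separate item for each — at least 3. Hence 3 is optimal.

3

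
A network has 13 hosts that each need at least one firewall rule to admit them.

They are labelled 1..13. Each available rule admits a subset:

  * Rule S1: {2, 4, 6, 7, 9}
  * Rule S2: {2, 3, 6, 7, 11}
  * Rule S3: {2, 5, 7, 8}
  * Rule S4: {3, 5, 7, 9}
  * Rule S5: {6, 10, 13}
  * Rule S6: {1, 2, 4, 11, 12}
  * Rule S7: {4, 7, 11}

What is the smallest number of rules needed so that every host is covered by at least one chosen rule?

S3 and S4 and S5 and S6 together: S3 ∪ S4 ∪ S5 ∪ S6 = {1, 2, 3, 4, 5, 6, 7, 8, 9, 10, 11, 12, 13} — every host is covered.
Only S3 contains 8, so S3 is forced; the remaining 9 hosts need at least 3 more rules (each remaining rule adds at most 4) — so at least 4 rules are needed, and 4 is optimal.

4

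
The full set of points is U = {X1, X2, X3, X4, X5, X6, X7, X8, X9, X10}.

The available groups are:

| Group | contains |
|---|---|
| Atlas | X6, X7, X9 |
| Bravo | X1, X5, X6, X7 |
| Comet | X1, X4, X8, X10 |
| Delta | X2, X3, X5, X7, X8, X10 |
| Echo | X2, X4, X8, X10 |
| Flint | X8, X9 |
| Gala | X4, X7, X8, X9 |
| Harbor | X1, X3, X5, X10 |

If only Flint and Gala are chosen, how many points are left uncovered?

Union of Flint, Gala = {X4, X7, X8, X9}.
Not covered: X1, X2, X3, X5, X6, X10 — 6 points.

6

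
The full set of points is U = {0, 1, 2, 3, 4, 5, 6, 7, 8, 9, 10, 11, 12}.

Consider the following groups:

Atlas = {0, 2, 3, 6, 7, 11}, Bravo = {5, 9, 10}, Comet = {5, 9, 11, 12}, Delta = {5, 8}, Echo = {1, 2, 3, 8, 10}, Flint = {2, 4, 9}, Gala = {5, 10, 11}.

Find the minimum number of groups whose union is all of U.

4

Atlas and Comet and Echo and Flint together: Atlas ∪ Comet ∪ Echo ∪ Flint = {0, 1, 2, 3, 4, 5, 6, 7, 8, 9, 10, 11, 12} — every point is covered.
Only Atlas contains 0, so Atlas is forced; the remaining 7 points need at least 3 more groups (each remaining group adds at most 3) — so at least 4 groups are needed, and 4 is optimal.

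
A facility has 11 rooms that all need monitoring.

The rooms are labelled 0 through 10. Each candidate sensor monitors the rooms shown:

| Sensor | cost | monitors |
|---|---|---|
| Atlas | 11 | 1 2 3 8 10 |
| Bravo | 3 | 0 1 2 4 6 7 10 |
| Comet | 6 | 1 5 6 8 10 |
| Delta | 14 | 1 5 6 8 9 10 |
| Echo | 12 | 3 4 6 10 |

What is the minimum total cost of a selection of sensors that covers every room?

28

Atlas, Bravo, Delta together cover every room (Atlas ∪ Bravo ∪ Delta = {0, 1, 2, 3, 4, 5, 6, 7, 8, 9, 10}); total cost 11 + 3 + 14 = 28.
The greedy pick Bravo, Comet, Atlas, Delta costs 34; no covering selection beats 28.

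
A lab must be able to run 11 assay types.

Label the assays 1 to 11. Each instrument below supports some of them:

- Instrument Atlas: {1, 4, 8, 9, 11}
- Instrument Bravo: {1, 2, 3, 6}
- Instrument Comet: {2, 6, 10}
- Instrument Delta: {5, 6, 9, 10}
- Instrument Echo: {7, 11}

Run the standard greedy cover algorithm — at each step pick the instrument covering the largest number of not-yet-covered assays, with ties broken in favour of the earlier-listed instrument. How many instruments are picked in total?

Greedy: pick Atlas (covers 5 new) → pick Bravo (covers 3 new) → pick Delta (covers 2 new) → pick Echo (covers 1 new). Total picks: 4.

4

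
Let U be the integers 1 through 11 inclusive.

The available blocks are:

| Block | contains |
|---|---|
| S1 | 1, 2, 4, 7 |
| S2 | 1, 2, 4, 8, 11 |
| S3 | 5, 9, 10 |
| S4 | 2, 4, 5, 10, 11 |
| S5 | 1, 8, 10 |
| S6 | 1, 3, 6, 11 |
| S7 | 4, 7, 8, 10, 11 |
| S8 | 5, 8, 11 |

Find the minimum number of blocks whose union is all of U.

4

S1 and S2 and S3 and S6 together: S1 ∪ S2 ∪ S3 ∪ S6 = {1, 2, 3, 4, 5, 6, 7, 8, 9, 10, 11} — every element is covered.
No 3 of the 8 blocks cover everything (all 56 combinations miss at least one element), so 4 is optimal.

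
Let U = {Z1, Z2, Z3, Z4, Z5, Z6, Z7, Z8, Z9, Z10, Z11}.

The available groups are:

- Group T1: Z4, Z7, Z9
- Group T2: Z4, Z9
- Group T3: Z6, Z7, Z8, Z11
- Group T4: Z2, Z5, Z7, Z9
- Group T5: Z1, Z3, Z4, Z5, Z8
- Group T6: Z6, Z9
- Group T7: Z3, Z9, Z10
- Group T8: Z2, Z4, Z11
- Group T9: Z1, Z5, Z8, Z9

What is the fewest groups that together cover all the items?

4

Take {T3, T4, T5, T7}. Their union is {Z1, Z2, Z3, Z4, Z5, Z6, Z7, Z8, Z9, Z10, Z11}, which is all 11 items.
No 3 of the 9 groups cover everything (all 84 combinations miss at least one item), so 4 is optimal.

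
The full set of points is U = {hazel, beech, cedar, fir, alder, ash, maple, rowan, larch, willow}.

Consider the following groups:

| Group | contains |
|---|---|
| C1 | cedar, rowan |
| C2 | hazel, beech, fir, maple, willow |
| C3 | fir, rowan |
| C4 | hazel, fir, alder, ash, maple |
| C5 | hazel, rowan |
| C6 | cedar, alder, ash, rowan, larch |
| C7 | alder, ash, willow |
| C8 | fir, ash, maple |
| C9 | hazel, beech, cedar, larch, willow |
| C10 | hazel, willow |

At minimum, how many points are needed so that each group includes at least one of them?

Take H = {hazel, ash, rowan}. Each listed group contains at least one of these, so H is a hitting set of size 3.
The groups C1, C8, C10 are pairwise disjoint, so any hitting set needs a separate point for each — at least 3. Hence 3 is optimal.

3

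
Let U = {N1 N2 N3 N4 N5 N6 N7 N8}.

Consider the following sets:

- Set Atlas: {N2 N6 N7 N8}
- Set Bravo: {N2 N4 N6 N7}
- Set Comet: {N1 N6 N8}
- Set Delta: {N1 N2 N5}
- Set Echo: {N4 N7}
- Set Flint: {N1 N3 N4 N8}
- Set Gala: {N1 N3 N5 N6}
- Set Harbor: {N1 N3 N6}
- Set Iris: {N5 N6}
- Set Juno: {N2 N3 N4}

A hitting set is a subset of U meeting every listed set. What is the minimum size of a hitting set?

H = {N4, N5, N6} meets every set (each contains at least one member of H), and |H| = 3.
No choice of 2 elements meets every set, so 3 is the minimum.

3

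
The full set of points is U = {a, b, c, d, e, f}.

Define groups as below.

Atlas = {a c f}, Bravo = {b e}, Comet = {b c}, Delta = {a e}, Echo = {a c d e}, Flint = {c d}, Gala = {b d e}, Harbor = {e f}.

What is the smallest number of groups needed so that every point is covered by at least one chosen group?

2

Atlas and Gala together: Atlas ∪ Gala = {a, b, c, d, e, f} — every point is covered.
No single group has all 6 points (the largest, Echo, has 4), so 2 is optimal.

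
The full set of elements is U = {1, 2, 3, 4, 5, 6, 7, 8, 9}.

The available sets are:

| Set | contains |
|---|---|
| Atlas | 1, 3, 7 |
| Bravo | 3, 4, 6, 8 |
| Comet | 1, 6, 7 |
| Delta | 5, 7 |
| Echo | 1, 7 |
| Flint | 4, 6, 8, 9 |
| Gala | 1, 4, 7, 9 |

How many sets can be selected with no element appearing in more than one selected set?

2

Delta, Flint are pairwise disjoint (Delta={5,7}; Flint={4,6,8,9}).
Every remaining set overlaps one of these, and no 3 of the listed sets are pairwise disjoint, so 2 is the maximum.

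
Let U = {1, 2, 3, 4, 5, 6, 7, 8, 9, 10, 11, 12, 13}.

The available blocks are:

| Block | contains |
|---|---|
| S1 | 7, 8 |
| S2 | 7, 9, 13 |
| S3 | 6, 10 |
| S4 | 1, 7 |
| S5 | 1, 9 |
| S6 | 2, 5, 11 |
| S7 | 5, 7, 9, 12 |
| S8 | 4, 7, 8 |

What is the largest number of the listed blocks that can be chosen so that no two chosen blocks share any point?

S1, S3, S5, S6 are pairwise disjoint (S1={7,8}; S3={6,10}; S5={1,9}; S6={2,5,11}).
Every remaining block overlaps one of these, and no 5 of the listed blocks are pairwise disjoint, so 4 is the maximum.

4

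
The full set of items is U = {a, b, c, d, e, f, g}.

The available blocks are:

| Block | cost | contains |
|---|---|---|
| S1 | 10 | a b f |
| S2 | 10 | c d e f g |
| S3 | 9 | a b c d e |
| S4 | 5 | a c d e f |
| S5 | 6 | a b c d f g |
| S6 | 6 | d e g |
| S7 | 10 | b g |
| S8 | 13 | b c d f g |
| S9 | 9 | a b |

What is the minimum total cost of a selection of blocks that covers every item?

11

S4, S5 together cover every item (S4 ∪ S5 = {a, b, c, d, e, f, g}); total cost 5 + 6 = 11.
No covering selection has total cost below 11.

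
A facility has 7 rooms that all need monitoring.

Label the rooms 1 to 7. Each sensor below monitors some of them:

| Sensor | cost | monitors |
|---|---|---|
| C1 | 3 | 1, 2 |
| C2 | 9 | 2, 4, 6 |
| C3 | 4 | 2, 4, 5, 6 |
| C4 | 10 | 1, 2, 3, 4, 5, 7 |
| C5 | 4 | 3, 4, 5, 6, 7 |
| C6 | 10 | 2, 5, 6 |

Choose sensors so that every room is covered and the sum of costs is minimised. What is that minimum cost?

7

C1, C5 together cover every room (C1 ∪ C5 = {1, 2, 3, 4, 5, 6, 7}); total cost 3 + 4 = 7.
No covering selection has total cost below 7.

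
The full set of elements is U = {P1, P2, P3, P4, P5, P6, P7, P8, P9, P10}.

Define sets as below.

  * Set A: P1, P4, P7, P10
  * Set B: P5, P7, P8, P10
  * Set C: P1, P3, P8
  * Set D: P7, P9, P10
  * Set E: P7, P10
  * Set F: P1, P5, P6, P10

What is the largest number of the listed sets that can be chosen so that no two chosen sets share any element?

2

C, E are pairwise disjoint (C={P1,P3,P8}; E={P7,P10}).
Every remaining set overlaps one of these, and no 3 of the listed sets are pairwise disjoint, so 2 is the maximum.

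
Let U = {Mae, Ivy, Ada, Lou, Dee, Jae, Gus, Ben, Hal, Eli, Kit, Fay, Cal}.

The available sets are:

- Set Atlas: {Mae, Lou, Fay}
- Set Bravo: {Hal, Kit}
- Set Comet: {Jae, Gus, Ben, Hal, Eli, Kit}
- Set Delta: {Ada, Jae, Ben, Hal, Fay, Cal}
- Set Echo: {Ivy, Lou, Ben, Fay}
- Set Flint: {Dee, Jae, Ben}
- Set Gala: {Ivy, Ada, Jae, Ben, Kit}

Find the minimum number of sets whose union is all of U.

5

Take {Atlas, Comet, Delta, Flint, Gala}. Their union is {Mae, Ivy, Ada, Lou, Dee, Jae, Gus, Ben, Hal, Eli, Kit, Fay, Cal}, which is all 13 points.
No 4 of the 7 sets cover everything (all 35 combinations miss at least one point), so 5 is optimal.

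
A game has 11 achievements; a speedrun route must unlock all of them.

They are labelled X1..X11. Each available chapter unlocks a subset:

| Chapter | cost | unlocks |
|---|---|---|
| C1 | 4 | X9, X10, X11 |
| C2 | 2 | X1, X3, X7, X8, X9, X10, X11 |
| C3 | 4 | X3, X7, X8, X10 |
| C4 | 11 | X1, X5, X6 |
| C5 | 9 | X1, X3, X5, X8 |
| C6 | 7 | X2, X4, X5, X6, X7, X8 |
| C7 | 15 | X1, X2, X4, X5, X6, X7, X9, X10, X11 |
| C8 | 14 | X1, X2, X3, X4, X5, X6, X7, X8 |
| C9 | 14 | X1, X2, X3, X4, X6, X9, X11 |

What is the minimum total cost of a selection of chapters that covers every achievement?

C2, C6 together cover every achievement (C2 ∪ C6 = {X1, X2, X3, X4, X5, X6, X7, X8, X9, X10, X11}); total cost 2 + 7 = 9.
No covering selection has total cost below 9.

9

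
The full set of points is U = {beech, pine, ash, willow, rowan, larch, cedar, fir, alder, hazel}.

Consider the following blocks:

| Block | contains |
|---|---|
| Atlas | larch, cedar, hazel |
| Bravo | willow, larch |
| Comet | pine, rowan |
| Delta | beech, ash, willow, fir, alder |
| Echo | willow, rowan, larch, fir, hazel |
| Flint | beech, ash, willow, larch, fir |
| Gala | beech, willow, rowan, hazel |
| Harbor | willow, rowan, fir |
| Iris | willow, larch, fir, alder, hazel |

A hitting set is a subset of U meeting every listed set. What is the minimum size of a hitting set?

H = {pine, willow, larch} meets every block (each contains at least one member of H), and |H| = 3.
The blocks Atlas, Comet, Delta are pairwise disjoint, so any hitting set needs a separate point for each — at least 3. Hence 3 is optimal.

3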